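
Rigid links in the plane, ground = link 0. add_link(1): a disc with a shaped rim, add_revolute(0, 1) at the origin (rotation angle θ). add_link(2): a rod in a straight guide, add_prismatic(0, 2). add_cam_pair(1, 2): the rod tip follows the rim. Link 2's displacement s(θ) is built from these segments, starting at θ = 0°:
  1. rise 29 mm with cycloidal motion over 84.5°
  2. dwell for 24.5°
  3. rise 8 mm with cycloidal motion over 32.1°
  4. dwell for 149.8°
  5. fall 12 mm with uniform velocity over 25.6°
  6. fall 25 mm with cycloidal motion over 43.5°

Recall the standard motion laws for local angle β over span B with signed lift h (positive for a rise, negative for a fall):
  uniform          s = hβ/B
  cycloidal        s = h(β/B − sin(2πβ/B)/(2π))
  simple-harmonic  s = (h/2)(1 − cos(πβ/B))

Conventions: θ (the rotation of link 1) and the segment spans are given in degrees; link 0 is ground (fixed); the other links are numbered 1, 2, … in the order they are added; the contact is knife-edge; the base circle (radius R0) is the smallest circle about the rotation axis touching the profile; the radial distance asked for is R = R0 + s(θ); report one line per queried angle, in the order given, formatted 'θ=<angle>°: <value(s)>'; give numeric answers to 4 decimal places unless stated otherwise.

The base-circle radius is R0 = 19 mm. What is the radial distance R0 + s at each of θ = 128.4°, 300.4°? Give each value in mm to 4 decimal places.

segment 1 (0° to 84.5°, cycloidal, h = 29) is passed completely: s = 0.0000 + (29) = 29.0000
segment 2 (84.5° to 109°, dwell): s unchanged at 29.0000
θ = 128.4° falls in segment 3 (109° to 141.1°, cycloidal, h = 8): β = 128.4 − 109 = 19.4°, B = 32.1°; Δs = 8·(0.6044 − sin(2π·0.6044)/(2π)) = 5.6112; s = 29.0000 + 5.6112 = 34.6112
segment 3 (109° to 141.1°, cycloidal, h = 8) is passed completely: s = 29.0000 + (8) = 37.0000
segment 4 (141.1° to 290.9°, dwell): s unchanged at 37.0000
θ = 300.4° falls in segment 5 (290.9° to 316.5°, uniform, h = -12): β = 300.4 − 290.9 = 9.5°, B = 25.6°; Δs = -12·9.5/25.6 = -4.4531; s = 37.0000 − 4.4531 = 32.5469
θ=128.4°: R = R0 + s = 19 + 34.6112 = 53.6112
θ=300.4°: R = R0 + s = 19 + 32.5469 = 51.5469

θ=128.4°: 53.6112
θ=300.4°: 51.5469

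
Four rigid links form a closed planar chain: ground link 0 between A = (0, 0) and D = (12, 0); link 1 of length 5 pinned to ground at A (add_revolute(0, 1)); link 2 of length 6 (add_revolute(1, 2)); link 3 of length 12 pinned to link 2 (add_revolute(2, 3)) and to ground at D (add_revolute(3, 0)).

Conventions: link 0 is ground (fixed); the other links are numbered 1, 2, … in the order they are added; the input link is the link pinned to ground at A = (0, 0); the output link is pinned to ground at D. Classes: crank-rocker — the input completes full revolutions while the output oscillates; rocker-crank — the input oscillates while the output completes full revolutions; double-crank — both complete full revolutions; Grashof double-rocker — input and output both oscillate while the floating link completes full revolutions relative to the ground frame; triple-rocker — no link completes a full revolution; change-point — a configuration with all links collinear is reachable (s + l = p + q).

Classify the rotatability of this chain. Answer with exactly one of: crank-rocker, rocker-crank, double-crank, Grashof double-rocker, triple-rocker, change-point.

lengths: ground=12, input=5, coupler=6, output=12
sorted: s=5 (shortest), l=12 (longest), p+q=18
s + l = 17 vs p + q = 18
s + l < p + q (Grashof) with shortest = input link → crank-rocker

crank-rocker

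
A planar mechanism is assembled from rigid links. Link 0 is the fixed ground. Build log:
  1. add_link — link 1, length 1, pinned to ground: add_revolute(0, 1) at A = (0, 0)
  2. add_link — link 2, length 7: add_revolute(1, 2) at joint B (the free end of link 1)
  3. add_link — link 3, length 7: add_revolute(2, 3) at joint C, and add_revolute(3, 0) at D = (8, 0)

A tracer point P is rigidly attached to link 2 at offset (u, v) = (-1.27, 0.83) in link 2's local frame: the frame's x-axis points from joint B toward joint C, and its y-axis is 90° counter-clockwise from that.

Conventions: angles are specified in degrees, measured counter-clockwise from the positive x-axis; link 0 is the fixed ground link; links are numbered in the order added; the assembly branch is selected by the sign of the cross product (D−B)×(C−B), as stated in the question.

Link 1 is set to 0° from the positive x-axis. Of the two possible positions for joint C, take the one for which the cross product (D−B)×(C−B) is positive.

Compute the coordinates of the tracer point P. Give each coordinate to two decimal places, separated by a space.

A=(0,0), D=(8.00,0)
B = A + 1.00·(cos0°, sin0°) = (1.0000, 0.0000)
|BD| = 7.0000
circle(B,7.00) ∩ circle(D,7.00): a=3.5000, h=6.0622
  candidates: C₊=(4.5000,6.0622) cross=42.435; C₋=(4.5000,-6.0622) cross=-42.435
  branch + wants cross > 0 → take C=(4.5000,6.0622) (cross=42.435)
ex = (C−B)/|BC| = (0.5000,0.8660); ey = (-0.8660,0.5000)
P = B + -1.27·ex + 0.83·ey = (-0.3538,-0.6849)

-0.35 -0.68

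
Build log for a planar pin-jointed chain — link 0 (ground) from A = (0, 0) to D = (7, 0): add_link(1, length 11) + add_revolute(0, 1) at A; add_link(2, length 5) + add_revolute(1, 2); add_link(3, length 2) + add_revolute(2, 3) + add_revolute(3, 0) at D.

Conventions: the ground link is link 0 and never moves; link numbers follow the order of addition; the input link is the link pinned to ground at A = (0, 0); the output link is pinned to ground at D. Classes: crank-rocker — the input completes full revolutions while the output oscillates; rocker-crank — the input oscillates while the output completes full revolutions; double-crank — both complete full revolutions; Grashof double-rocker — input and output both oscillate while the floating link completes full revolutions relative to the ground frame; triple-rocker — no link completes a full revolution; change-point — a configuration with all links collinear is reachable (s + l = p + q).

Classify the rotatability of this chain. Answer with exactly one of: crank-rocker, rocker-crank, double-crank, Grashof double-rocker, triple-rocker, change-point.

lengths: ground=7, input=11, coupler=5, output=2
sorted: s=2 (shortest), l=11 (longest), p+q=12
s + l = 13 vs p + q = 12
s + l > p + q → non-Grashof → no link fully rotates → triple-rocker

triple-rocker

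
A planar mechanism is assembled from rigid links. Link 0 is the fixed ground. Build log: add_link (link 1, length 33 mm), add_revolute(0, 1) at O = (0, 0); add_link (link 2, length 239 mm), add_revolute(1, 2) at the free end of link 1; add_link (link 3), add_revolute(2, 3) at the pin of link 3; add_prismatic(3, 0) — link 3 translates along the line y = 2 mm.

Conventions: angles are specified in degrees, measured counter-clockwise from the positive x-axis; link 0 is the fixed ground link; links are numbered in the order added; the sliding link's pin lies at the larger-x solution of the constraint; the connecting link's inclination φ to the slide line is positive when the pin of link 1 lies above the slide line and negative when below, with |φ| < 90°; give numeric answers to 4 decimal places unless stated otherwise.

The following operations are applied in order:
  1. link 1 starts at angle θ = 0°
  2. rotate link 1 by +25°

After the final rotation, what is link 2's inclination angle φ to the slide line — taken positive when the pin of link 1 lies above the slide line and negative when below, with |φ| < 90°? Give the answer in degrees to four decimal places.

geometry: r = 33 mm, L = 239 mm, e = 2 mm; θ starts at 0°
rotate link 1 by +25°: θ ← 0° +25° = 25°
h = r sin θ − e = 13.946403 − 2 = 11.946403
sin φ = h / L = 11.946403 / 239 = 0.04998495
φ = arcsin(0.04998495) = 2.865121°

2.8651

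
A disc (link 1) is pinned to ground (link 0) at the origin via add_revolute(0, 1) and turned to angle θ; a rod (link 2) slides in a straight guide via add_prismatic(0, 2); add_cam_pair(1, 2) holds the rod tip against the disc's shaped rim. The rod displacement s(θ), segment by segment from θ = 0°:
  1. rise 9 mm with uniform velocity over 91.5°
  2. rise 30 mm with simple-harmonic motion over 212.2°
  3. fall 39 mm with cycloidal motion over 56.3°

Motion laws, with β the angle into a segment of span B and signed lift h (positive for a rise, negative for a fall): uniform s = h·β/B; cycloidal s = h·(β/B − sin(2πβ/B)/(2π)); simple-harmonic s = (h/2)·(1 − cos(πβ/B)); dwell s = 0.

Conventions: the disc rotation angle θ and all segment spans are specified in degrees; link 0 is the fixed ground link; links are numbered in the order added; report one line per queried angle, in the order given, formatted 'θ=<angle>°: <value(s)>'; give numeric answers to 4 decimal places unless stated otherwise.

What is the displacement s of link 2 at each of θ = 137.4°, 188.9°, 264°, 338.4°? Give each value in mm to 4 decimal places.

segment 1 (0° to 91.5°, uniform, h = 9) is passed completely: s = 0.0000 + (9) = 9.0000
θ = 137.4° falls in segment 2 (91.5° to 303.7°, simple-harmonic, h = 30): β = 137.4 − 91.5 = 45.9°, B = 212.2°; Δs = 30/2·(1 − cos(π·0.2163)) = 3.3321; s = 9.0000 + 3.3321 = 12.3321
θ = 188.9° falls in segment 2 (91.5° to 303.7°, simple-harmonic, h = 30): β = 188.9 − 91.5 = 97.4°, B = 212.2°; Δs = 30/2·(1 − cos(π·0.4590)) = 13.0733; s = 9.0000 + 13.0733 = 22.0733
θ = 264° falls in segment 2 (91.5° to 303.7°, simple-harmonic, h = 30): β = 264 − 91.5 = 172.5°, B = 212.2°; Δs = 30/2·(1 − cos(π·0.8129)) = 27.4828; s = 9.0000 + 27.4828 = 36.4828
segment 2 (91.5° to 303.7°, simple-harmonic, h = 30) is passed completely: s = 9.0000 + (30) = 39.0000
θ = 338.4° falls in segment 3 (303.7° to 360°, cycloidal, h = -39): β = 338.4 − 303.7 = 34.7°, B = 56.3°; Δs = -39·(0.6163 − sin(2π·0.6163)/(2π)) = -28.1812; s = 39.0000 − 28.1812 = 10.8188

θ=137.4°: 12.3321
θ=188.9°: 22.0733
θ=264°: 36.4828
θ=338.4°: 10.8188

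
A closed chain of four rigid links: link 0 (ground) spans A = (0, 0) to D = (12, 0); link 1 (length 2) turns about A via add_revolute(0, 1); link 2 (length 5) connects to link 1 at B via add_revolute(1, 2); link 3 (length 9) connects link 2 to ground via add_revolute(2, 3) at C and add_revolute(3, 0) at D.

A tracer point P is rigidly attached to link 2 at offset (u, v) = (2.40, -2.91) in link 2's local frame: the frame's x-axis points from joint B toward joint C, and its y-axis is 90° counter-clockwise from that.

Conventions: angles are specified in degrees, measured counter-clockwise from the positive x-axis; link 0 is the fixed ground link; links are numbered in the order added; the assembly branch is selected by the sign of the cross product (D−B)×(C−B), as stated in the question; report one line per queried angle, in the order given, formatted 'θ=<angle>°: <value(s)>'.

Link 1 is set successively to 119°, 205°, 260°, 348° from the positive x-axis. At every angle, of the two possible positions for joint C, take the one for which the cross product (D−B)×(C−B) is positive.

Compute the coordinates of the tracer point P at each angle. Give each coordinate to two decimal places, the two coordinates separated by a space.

A=(0,0), D=(12.00,0)
θ=119°: B = A + 2.00·(cos119°, sin119°) = (-0.9696, 1.7492)
θ=119°: |BD| = 13.0870
θ=119°: circle(B,5.00) ∩ circle(D,9.00): a=4.4040, h=2.3674
θ=119°:   candidates: C₊=(3.7113,3.5068) cross=30.983; C₋=(3.0784,-1.1856) cross=-30.983
θ=119°:   branch + wants cross > 0 → take C=(3.7113,3.5068) (cross=30.983)
θ=119°: ex = (C−B)/|BC| = (0.9362,0.3515); ey = (-0.3515,0.9362)
θ=119°: P = B + 2.40·ex + -2.91·ey = (2.3001,-0.1314)
θ=205°: B = A + 2.00·(cos205°, sin205°) = (-1.8126, -0.8452)
θ=205°: |BD| = 13.8385
θ=205°: circle(B,5.00) ∩ circle(D,9.00): a=4.8959, h=1.0151
θ=205°:   candidates: C₊=(3.0121,0.4670) cross=14.047; C₋=(3.1361,-1.5594) cross=-14.047
θ=205°:   branch + wants cross > 0 → take C=(3.0121,0.4670) (cross=14.047)
θ=205°: ex = (C−B)/|BC| = (0.9649,0.2624); ey = (-0.2624,0.9649)
θ=205°: P = B + 2.40·ex + -2.91·ey = (1.2670,-3.0234)
θ=260°: B = A + 2.00·(cos260°, sin260°) = (-0.3473, -1.9696)
θ=260°: |BD| = 12.5034
θ=260°: circle(B,5.00) ∩ circle(D,9.00): a=4.0123, h=2.9835
θ=260°:   candidates: C₊=(3.1449,1.6087) cross=37.304; C₋=(4.0849,-4.2838) cross=-37.304
θ=260°:   branch + wants cross > 0 → take C=(3.1449,1.6087) (cross=37.304)
θ=260°: ex = (C−B)/|BC| = (0.6984,0.7157); ey = (-0.7157,0.6984)
θ=260°: P = B + 2.40·ex + -2.91·ey = (3.4116,-2.2845)
θ=348°: B = A + 2.00·(cos348°, sin348°) = (1.9563, -0.4158)
θ=348°: |BD| = 10.0523
θ=348°: circle(B,5.00) ∩ circle(D,9.00): a=2.2407, h=4.4698
θ=348°:   candidates: C₊=(4.0102,4.1428) cross=44.932; C₋=(4.3800,-4.7891) cross=-44.932
θ=348°:   branch + wants cross > 0 → take C=(4.0102,4.1428) (cross=44.932)
θ=348°: ex = (C−B)/|BC| = (0.4108,0.9117); ey = (-0.9117,0.4108)
θ=348°: P = B + 2.40·ex + -2.91·ey = (5.5953,0.5770)

θ=119°: 2.30 -0.13
θ=205°: 1.27 -3.02
θ=260°: 3.41 -2.28
θ=348°: 5.60 0.58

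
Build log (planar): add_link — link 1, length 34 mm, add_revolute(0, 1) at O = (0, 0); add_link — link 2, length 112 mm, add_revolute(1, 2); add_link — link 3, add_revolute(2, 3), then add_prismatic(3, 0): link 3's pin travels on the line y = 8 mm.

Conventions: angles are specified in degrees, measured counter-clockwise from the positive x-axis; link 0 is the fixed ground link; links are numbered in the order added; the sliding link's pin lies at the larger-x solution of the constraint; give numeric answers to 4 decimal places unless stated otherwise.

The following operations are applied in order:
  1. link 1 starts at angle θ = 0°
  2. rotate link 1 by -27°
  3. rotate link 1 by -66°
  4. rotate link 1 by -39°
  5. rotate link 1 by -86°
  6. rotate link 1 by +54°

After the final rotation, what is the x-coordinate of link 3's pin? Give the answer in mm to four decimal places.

geometry: r = 34 mm, L = 112 mm, e = 8 mm; θ starts at 0°
rotate link 1 by -27°: θ ← 0° -27° = -27°
rotate link 1 by -66°: θ ← -27° -66° = -93°
rotate link 1 by -39°: θ ← -93° -39° = -132°
rotate link 1 by -86°: θ ← -132° -86° = -218°
rotate link 1 by +54°: θ ← -218° +54° = -164°
crank pin P = (r cos θ, r sin θ) = (-32.682898, -9.371670)
h = r sin θ − e = -9.371670 − 8 = -17.371670
x = r cos θ + √(L² − h²) = -32.682898 + 110.644589 = 77.961691

77.9617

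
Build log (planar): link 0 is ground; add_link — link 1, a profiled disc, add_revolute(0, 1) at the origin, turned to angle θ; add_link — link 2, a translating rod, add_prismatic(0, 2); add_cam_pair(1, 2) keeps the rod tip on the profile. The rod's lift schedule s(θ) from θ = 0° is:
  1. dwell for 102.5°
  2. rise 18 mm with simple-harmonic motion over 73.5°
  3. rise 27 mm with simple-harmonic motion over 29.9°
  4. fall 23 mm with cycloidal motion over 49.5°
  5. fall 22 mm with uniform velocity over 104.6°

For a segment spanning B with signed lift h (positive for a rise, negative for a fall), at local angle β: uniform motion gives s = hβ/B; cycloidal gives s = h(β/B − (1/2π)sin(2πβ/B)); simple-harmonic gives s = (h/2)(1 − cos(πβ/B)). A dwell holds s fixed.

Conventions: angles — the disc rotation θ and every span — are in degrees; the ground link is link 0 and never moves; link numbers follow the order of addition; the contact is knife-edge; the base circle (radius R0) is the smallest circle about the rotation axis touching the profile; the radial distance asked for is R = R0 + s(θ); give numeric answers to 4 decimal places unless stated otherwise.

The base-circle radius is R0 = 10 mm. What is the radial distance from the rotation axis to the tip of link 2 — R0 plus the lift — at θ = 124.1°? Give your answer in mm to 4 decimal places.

seg 1 [0°–102.5°] dwell: s stays 0.0000
seg 2 [102.5°–176°] simple-harmonic, h=18: θ=124.1° here. β=21.6, B=73.5. 18/2·(1 − cos(π·0.2939)) = 3.5709 → s = 3.5709
R = R0 + s = 10 + 3.5709 = 13.5709

13.5709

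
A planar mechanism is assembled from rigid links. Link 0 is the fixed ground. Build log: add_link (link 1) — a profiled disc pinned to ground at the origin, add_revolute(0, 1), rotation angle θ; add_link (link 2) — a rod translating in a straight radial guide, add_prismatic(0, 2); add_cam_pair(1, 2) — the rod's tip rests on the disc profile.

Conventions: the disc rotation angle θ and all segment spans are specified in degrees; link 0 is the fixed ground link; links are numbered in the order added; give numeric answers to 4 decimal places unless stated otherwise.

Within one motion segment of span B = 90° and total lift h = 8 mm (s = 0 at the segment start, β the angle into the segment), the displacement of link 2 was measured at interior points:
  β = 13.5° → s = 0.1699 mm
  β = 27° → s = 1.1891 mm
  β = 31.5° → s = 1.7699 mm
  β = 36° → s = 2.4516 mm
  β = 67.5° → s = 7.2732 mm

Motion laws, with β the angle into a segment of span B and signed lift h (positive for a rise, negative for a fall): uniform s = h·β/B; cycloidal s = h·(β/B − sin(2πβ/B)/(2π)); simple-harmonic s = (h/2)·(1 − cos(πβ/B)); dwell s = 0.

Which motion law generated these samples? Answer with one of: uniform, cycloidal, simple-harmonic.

candidates at β/B = r: uniform s = h·r (linear in β); cycloidal s = h·(r − sin(2πr)/(2π)); simple-harmonic s = (h/2)(1 − cos(πr))
β=13.5°: printed 0.1699 | uniform 1.2000, cycloidal 0.1699, simple-harmonic 0.4360
β=27°: printed 1.1891 | uniform 2.4000, cycloidal 1.1891, simple-harmonic 1.6489
β=31.5°: printed 1.7699 | uniform 2.8000, cycloidal 1.7699, simple-harmonic 2.1840
β=36°: printed 2.4516 | uniform 3.2000, cycloidal 2.4516, simple-harmonic 2.7639
β=67.5°: printed 7.2732 | uniform 6.0000, cycloidal 7.2732, simple-harmonic 6.8284
only one law matches every sample → cycloidal

cycloidal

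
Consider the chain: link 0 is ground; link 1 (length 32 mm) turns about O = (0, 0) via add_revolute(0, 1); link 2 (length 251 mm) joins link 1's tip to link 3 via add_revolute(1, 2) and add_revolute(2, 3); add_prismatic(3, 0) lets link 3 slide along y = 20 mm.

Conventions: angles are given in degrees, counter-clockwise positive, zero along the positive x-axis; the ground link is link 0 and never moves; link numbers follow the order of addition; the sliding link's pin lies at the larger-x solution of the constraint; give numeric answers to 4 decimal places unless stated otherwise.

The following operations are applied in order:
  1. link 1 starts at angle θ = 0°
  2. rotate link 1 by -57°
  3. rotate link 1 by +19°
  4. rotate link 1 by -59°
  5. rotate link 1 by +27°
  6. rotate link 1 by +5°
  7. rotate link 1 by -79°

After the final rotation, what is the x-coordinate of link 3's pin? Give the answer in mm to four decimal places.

geometry: r = 32 mm, L = 251 mm, e = 20 mm; θ starts at 0°
rotate link 1 by -57°: θ ← 0° -57° = -57°
rotate link 1 by +19°: θ ← -57° +19° = -38°
rotate link 1 by -59°: θ ← -38° -59° = -97°
rotate link 1 by +27°: θ ← -97° +27° = -70°
rotate link 1 by +5°: θ ← -70° +5° = -65°
rotate link 1 by -79°: θ ← -65° -79° = -144°
crank pin P = (r cos θ, r sin θ) = (-25.888544, -18.809128)
h = r sin θ − e = -18.809128 − 20 = -38.809128
x = r cos θ + √(L² − h²) = -25.888544 + 247.981555 = 222.093011

222.0930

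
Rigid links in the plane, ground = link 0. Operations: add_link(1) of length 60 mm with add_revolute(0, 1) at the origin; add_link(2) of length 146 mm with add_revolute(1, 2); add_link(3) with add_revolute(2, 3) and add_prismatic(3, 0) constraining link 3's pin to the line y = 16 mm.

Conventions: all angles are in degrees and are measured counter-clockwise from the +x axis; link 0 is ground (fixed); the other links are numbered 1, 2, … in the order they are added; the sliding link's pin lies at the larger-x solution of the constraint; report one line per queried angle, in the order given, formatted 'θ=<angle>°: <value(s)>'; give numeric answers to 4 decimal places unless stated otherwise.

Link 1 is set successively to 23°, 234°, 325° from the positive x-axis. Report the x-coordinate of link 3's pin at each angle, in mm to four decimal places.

geometry: r = 60 mm, L = 146 mm, e = 16 mm
θ=23°: crank pin P = (r cos θ, r sin θ) = (55.230291, 23.443868)
θ=23°: h = r sin θ − e = 23.443868 − 16 = 7.443868
θ=23°: x = r cos θ + √(L² − h²) = 55.230291 + 145.810112 = 201.040403
θ=234°: crank pin P = (r cos θ, r sin θ) = (-35.267115, -48.541020)
θ=234°: h = r sin θ − e = -48.541020 − 16 = -64.541020
θ=234°: x = r cos θ + √(L² − h²) = -35.267115 + 130.959753 = 95.692637
θ=325°: crank pin P = (r cos θ, r sin θ) = (49.149123, -34.414586)
θ=325°: h = r sin θ − e = -34.414586 − 16 = -50.414586
θ=325°: x = r cos θ + √(L² − h²) = 49.149123 + 137.019595 = 186.168718

θ=23°: 201.0404
θ=234°: 95.6926
θ=325°: 186.1687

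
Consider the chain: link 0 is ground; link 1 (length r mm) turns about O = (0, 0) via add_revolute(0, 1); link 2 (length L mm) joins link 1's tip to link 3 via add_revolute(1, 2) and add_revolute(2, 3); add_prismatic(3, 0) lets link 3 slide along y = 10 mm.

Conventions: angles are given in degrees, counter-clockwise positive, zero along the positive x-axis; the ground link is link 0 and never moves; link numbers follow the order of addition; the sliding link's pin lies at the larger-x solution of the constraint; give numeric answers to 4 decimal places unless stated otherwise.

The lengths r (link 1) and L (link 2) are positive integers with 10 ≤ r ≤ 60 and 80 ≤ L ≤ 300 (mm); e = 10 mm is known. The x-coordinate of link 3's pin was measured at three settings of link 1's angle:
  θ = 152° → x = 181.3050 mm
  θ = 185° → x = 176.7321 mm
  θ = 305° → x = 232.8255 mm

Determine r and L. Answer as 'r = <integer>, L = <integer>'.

constraint per measurement: (x − r cos θ)² + (r sin θ − e)² = L²
subtracting the θ₁ and θ₂ equations cancels the r² and L² terms:
r = (x₁² − x₂²) / (2[(x₁cos θ₁ + e sin θ₁) − (x₂cos θ₂ + e sin θ₂)]) = 37.9999 → r = 38
L² = (x₁ − r cos θ₁)² + (r sin θ₁ − e)² = 46224.9984 → L = 215.0000 → L = 215
check at θ₃=305°: x = 232.8255 (printed 232.8255) ✓

r = 38, L = 215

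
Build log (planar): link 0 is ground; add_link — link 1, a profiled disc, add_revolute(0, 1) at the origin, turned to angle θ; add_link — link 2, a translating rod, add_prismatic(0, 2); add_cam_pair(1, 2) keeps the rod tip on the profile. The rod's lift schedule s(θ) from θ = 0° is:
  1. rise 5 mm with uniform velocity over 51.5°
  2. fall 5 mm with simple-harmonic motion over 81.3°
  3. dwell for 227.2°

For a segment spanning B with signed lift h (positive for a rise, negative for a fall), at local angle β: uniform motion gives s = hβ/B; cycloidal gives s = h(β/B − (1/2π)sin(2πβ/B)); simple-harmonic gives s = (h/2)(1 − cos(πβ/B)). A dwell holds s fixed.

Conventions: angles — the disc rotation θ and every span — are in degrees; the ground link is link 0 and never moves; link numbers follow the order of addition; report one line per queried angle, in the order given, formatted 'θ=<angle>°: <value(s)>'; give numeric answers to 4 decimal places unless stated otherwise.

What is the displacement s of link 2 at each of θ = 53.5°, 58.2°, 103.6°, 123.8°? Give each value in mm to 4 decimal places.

seg 1 [0°–51.5°] uniform, h=5: full span → s += 5 → s = 5.0000
seg 2 [51.5°–132.8°] simple-harmonic, h=-5: θ=53.5° here. β=2, B=81.3. -5/2·(1 − cos(π·0.0246)) = -0.0075 → s = 4.9925
seg 2 [51.5°–132.8°] simple-harmonic, h=-5: θ=58.2° here. β=6.7, B=81.3. -5/2·(1 − cos(π·0.0824)) = -0.0833 → s = 4.9167
seg 2 [51.5°–132.8°] simple-harmonic, h=-5: θ=103.6° here. β=52.1, B=81.3. -5/2·(1 − cos(π·0.6408)) = -3.5704 → s = 1.4296
seg 2 [51.5°–132.8°] simple-harmonic, h=-5: θ=123.8° here. β=72.3, B=81.3. -5/2·(1 − cos(π·0.8893)) = -4.8503 → s = 0.1497

θ=53.5°: 4.9925
θ=58.2°: 4.9167
θ=103.6°: 1.4296
θ=123.8°: 0.1497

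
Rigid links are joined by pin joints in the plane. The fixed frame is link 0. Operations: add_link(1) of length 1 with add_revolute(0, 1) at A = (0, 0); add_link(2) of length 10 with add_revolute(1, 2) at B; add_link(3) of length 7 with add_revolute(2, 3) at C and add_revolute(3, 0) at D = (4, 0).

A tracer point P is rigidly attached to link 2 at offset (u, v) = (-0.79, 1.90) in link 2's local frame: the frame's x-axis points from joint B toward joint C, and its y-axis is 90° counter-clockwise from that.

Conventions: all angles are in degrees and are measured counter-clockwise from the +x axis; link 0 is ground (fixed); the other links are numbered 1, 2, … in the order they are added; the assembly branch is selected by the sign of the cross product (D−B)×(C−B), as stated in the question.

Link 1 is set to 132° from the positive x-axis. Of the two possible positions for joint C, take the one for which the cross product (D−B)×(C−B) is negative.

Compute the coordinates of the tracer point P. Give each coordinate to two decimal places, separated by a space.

A=(0,0), D=(4.00,0)
B = A + 1.00·(cos132°, sin132°) = (-0.6691, 0.7431)
|BD| = 4.7279
circle(B,10.00) ∩ circle(D,7.00): a=7.7575, h=6.3104
  candidates: C₊=(7.9838,5.7558) cross=29.835; C₋=(6.0000,-6.7082) cross=-29.835
  branch - wants cross < 0 → take C=(6.0000,-6.7082) (cross=-29.835)
ex = (C−B)/|BC| = (0.6669,-0.7451); ey = (0.7451,0.6669)
P = B + -0.79·ex + 1.90·ey = (0.2198,2.5989)

0.22 2.60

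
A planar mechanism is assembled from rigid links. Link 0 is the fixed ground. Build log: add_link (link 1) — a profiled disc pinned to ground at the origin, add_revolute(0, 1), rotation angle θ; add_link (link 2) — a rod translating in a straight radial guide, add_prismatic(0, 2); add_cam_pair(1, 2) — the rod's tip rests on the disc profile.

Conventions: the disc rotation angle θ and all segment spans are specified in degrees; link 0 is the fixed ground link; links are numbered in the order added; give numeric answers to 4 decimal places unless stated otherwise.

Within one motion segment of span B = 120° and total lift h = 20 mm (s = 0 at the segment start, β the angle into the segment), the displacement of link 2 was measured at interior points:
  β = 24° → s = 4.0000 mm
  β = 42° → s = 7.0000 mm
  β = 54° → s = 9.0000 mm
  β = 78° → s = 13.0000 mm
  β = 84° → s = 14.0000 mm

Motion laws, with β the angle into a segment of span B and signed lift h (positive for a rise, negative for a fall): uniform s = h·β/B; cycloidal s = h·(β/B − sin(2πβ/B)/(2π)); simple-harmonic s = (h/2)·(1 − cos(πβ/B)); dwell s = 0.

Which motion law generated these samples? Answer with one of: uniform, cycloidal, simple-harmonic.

candidates at β/B = r: uniform s = h·r (linear in β); cycloidal s = h·(r − sin(2πr)/(2π)); simple-harmonic s = (h/2)(1 − cos(πr))
β=24°: printed 4.0000 | uniform 4.0000, cycloidal 0.9727, simple-harmonic 1.9098
β=42°: printed 7.0000 | uniform 7.0000, cycloidal 4.4248, simple-harmonic 5.4601
β=54°: printed 9.0000 | uniform 9.0000, cycloidal 8.0164, simple-harmonic 8.4357
β=78°: printed 13.0000 | uniform 13.0000, cycloidal 15.5752, simple-harmonic 14.5399
β=84°: printed 14.0000 | uniform 14.0000, cycloidal 17.0273, simple-harmonic 15.8779
only one law matches every sample → uniform

uniform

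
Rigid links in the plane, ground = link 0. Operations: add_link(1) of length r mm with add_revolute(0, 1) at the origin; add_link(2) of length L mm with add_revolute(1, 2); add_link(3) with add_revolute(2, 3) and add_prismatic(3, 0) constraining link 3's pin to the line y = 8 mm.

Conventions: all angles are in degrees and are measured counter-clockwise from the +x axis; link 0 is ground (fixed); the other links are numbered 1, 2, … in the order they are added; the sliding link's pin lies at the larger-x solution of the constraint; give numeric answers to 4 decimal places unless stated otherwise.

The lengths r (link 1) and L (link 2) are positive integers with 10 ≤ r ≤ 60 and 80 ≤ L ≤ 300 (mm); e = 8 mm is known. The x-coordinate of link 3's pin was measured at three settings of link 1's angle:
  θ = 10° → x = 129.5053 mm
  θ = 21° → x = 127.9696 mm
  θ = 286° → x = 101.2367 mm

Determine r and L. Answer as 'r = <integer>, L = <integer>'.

constraint per measurement: (x − r cos θ)² + (r sin θ − e)² = L²
subtracting the θ₁ and θ₂ equations cancels the r² and L² terms:
r = (x₁² − x₂²) / (2[(x₁cos θ₁ + e sin θ₁) − (x₂cos θ₂ + e sin θ₂)]) = 29.9996 → r = 30
L² = (x₁ − r cos θ₁)² + (r sin θ₁ − e)² = 10000.0022 → L = 100.0000 → L = 100
check at θ₃=286°: x = 101.2367 (printed 101.2367) ✓

r = 30, L = 100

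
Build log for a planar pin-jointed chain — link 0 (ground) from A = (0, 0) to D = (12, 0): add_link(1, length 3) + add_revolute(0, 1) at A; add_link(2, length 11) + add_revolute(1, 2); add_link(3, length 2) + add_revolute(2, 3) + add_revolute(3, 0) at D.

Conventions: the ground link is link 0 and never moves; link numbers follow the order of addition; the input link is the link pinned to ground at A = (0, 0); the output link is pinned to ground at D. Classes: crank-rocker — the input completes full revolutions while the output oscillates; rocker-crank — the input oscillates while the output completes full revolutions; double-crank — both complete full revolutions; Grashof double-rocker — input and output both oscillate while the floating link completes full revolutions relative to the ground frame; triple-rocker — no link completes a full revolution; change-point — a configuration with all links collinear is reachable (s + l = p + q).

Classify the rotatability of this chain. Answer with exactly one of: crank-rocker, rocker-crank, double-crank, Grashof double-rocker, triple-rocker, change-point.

lengths: ground=12, input=3, coupler=11, output=2
sorted: s=2 (shortest), l=12 (longest), p+q=14
s + l = 14 vs p + q = 14
s + l = p + q → change-point (collinear configuration reachable)

change-point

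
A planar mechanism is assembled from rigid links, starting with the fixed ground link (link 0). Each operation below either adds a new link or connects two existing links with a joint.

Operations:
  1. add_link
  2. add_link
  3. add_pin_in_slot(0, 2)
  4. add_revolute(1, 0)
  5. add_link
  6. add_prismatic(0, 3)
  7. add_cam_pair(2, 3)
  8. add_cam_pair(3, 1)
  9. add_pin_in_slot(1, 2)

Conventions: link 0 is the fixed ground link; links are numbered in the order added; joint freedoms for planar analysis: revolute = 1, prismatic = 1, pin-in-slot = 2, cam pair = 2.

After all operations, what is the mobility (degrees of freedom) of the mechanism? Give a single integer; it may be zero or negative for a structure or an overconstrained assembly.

ground; <1,0,0>
#1 <2,0,0>
#2 <3,0,0>
PS:0↔2 J2 <3,0,1>
R:1↔0 J1 <3,1,1>
#3 <4,1,1>
P:0↔3 J1 <4,2,1>
C:2↔3 J2 <4,2,2>
C:3↔1 J2 <4,2,3>
PS:1↔2 J2 <4,2,4>
3×3 − 2×2 − 1×4 = 1

M = 1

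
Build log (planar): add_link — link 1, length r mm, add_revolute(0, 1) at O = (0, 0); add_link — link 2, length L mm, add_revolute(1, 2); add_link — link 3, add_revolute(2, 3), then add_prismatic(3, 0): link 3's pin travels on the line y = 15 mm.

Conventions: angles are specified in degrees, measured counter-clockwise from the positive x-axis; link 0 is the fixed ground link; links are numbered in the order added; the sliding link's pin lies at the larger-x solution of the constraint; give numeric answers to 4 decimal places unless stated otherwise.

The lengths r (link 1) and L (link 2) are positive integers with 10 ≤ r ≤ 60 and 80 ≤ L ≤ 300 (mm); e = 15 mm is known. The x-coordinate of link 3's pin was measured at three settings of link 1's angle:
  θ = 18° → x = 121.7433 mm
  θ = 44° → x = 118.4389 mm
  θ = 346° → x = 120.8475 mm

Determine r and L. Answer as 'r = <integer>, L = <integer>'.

constraint per measurement: (x − r cos θ)² + (r sin θ − e)² = L²
subtracting the θ₁ and θ₂ equations cancels the r² and L² terms:
r = (x₁² − x₂²) / (2[(x₁cos θ₁ + e sin θ₁) − (x₂cos θ₂ + e sin θ₂)]) = 15.9997 → r = 16
L² = (x₁ − r cos θ₁)² + (r sin θ₁ − e)² = 11448.9907 → L = 107.0000 → L = 107
check at θ₃=346°: x = 120.8475 (printed 120.8475) ✓

r = 16, L = 107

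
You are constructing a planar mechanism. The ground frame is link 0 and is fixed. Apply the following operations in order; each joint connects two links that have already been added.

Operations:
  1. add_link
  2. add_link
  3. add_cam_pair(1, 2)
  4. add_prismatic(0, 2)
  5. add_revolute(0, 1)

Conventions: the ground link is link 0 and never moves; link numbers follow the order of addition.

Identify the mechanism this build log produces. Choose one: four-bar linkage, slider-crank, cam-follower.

links: 3 (incl. ground); joints: 1 revolute, 1 prismatic, 1 higher (cam) pair, forming one closed loop
3 links, revolute + prismatic + higher pair in one loop → cam-follower

cam-follower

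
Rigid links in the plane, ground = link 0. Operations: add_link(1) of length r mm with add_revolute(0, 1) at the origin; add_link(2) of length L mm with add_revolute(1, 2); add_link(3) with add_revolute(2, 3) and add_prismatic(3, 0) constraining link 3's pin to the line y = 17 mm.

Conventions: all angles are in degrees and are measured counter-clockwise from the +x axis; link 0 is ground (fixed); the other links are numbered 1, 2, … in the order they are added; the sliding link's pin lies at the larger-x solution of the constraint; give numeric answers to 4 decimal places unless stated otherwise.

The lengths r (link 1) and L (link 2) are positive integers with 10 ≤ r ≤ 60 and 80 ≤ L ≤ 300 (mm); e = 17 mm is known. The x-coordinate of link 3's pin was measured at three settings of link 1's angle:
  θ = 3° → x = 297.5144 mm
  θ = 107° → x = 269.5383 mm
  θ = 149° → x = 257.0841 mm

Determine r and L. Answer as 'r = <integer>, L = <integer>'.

constraint per measurement: (x − r cos θ)² + (r sin θ − e)² = L²
subtracting the θ₁ and θ₂ equations cancels the r² and L² terms:
r = (x₁² − x₂²) / (2[(x₁cos θ₁ + e sin θ₁) − (x₂cos θ₂ + e sin θ₂)]) = 21.9999 → r = 22
L² = (x₁ − r cos θ₁)² + (r sin θ₁ − e)² = 76175.9776 → L = 276.0000 → L = 276
check at θ₃=149°: x = 257.0841 (printed 257.0841) ✓

r = 22, L = 276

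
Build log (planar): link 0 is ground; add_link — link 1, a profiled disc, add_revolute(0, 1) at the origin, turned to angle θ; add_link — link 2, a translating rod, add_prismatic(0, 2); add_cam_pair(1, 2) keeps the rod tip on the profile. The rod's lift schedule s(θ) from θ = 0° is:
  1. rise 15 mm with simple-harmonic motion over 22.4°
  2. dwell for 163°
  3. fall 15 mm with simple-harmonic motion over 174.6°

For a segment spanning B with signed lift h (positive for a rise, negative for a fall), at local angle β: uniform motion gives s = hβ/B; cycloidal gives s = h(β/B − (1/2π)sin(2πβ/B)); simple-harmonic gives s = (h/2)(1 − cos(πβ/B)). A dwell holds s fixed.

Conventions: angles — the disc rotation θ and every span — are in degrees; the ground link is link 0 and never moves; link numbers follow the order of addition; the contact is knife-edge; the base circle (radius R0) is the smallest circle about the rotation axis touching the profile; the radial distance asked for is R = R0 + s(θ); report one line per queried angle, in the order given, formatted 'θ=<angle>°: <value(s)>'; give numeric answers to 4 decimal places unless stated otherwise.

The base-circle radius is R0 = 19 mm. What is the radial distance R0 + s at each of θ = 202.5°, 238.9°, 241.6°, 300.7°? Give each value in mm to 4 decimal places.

seg 1 [0°–22.4°] simple-harmonic, h=15: full span → s += 15 → s = 15.0000
seg 2 [22.4°–185.4°] dwell: s stays 15.0000
seg 3 [185.4°–360°] simple-harmonic, h=-15: θ=202.5° here. β=17.1, B=174.6. -15/2·(1 − cos(π·0.0979)) = -0.3522 → s = 14.6478
seg 3 [185.4°–360°] simple-harmonic, h=-15: θ=238.9° here. β=53.5, B=174.6. -15/2·(1 − cos(π·0.3064)) = -3.2148 → s = 11.7852
seg 3 [185.4°–360°] simple-harmonic, h=-15: θ=241.6° here. β=56.2, B=174.6. -15/2·(1 − cos(π·0.3219)) = -3.5187 → s = 11.4813
seg 3 [185.4°–360°] simple-harmonic, h=-15: θ=300.7° here. β=115.3, B=174.6. -15/2·(1 − cos(π·0.6604)) = -11.1207 → s = 3.8793
θ=202.5°: R = R0 + s = 19 + 14.6478 = 33.6478
θ=238.9°: R = R0 + s = 19 + 11.7852 = 30.7852
θ=241.6°: R = R0 + s = 19 + 11.4813 = 30.4813
θ=300.7°: R = R0 + s = 19 + 3.8793 = 22.8793

θ=202.5°: 33.6478
θ=238.9°: 30.7852
θ=241.6°: 30.4813
θ=300.7°: 22.8793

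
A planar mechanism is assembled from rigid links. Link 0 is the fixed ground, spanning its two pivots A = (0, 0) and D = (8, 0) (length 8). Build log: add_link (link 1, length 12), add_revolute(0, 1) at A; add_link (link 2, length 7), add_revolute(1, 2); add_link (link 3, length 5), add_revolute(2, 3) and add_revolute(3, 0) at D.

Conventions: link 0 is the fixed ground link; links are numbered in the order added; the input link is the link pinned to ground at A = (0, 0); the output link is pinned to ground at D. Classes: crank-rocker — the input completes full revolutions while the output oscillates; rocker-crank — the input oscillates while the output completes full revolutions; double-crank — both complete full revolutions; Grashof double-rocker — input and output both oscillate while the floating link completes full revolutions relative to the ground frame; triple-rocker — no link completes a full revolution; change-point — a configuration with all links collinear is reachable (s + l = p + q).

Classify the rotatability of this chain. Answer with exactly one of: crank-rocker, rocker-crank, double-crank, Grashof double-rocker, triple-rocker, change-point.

lengths: ground=8, input=12, coupler=7, output=5
sorted: s=5 (shortest), l=12 (longest), p+q=15
s + l = 17 vs p + q = 15
s + l > p + q → non-Grashof → no link fully rotates → triple-rocker

triple-rocker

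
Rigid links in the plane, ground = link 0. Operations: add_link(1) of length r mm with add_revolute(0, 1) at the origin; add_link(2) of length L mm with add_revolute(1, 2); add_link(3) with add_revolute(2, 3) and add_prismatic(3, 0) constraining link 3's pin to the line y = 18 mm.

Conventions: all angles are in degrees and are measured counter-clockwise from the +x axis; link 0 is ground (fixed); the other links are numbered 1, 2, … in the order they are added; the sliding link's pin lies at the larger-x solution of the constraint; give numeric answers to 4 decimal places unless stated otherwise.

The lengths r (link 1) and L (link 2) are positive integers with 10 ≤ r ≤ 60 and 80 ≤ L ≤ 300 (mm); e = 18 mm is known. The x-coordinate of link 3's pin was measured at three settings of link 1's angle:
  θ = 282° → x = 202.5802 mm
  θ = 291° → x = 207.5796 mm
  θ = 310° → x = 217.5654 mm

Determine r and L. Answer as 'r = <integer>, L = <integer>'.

constraint per measurement: (x − r cos θ)² + (r sin θ − e)² = L²
subtracting the θ₁ and θ₂ equations cancels the r² and L² terms:
r = (x₁² − x₂²) / (2[(x₁cos θ₁ + e sin θ₁) − (x₂cos θ₂ + e sin θ₂)]) = 31.0001 → r = 31
L² = (x₁ − r cos θ₁)² + (r sin θ₁ − e)² = 40803.9851 → L = 202.0000 → L = 202
check at θ₃=310°: x = 217.5654 (printed 217.5654) ✓

r = 31, L = 202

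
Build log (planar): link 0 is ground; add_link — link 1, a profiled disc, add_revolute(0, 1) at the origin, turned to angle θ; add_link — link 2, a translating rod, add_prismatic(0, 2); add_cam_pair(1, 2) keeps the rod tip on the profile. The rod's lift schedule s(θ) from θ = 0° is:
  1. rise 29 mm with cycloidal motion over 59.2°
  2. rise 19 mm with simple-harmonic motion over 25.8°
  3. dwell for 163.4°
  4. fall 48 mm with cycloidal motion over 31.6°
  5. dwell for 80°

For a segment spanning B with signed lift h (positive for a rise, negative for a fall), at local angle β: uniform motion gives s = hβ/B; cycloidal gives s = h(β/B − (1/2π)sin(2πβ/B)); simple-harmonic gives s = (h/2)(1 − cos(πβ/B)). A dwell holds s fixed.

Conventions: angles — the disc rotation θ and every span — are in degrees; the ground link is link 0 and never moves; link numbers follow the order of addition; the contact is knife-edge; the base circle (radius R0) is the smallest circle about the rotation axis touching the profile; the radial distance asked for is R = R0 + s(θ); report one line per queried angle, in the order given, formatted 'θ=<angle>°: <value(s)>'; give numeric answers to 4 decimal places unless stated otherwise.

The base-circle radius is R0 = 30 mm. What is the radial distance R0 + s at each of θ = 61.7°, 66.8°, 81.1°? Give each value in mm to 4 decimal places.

seg 1 [0°–59.2°] cycloidal, h=29: full span → s += 29 → s = 29.0000
seg 2 [59.2°–85°] simple-harmonic, h=19: θ=61.7° here. β=2.5, B=25.8. 19/2·(1 − cos(π·0.0969)) = 0.4368 → s = 29.4368
seg 2 [59.2°–85°] simple-harmonic, h=19: θ=66.8° here. β=7.6, B=25.8. 19/2·(1 − cos(π·0.2946)) = 3.7858 → s = 32.7858
seg 2 [59.2°–85°] simple-harmonic, h=19: θ=81.1° here. β=21.9, B=25.8. 19/2·(1 − cos(π·0.8488)) = 17.9488 → s = 46.9488
θ=61.7°: R = R0 + s = 30 + 29.4368 = 59.4368
θ=66.8°: R = R0 + s = 30 + 32.7858 = 62.7858
θ=81.1°: R = R0 + s = 30 + 46.9488 = 76.9488

θ=61.7°: 59.4368
θ=66.8°: 62.7858
θ=81.1°: 76.9488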